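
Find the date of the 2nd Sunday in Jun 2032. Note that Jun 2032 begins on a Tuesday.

Jun 13, 2032

Jun 2032 begins on a Tuesday, so the first Sunday is Jun 6 (5 days later).
The 2nd Sunday is 1 weeks later: 6 + 7 = 13.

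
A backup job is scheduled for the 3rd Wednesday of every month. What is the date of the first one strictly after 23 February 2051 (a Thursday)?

15 March 2051

February 2051 starts on a Wednesday; its first Wednesday is the 1st, so the 3rd Wednesday is the 15th — 15 February 2051.
That is not after 23 February 2051, so look at March 2051.
March 2051 starts on a Wednesday; its first Wednesday is the 1st, so the 3rd Wednesday is the 15th — 15 March 2051.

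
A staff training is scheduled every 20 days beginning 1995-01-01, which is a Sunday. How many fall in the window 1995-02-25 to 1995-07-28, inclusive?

8

Occurrences land 20·i days after 1995-01-01 for i = 0, 1, 2, …
1995-02-25 is 55 days after the start; 55 ÷ 20 = 2 remainder 15; since the remainder is 15, round up to i = 3. First occurrence in the window: #4 on 1995-03-02 (3×20 = 60 days in).
1995-07-28 is 208 days after the start; 208 ÷ 20 = 10 remainder 8. Last occurrence in the window: #11 on 1995-07-20.
Occurrences #4 through #11: 8 in total.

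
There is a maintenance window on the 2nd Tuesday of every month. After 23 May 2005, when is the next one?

14 June 2005

May 2005 starts on a Sunday; its first Tuesday is the 3rd, so the 2nd Tuesday is the 10th — 10 May 2005.
That is not after 23 May 2005, so look at June 2005.
June 2005 starts on a Wednesday; its first Tuesday is the 7th, so the 2nd Tuesday is the 14th — 14 June 2005.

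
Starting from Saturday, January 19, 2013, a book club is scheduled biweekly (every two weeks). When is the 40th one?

The 40th occurrence is 39 intervals after the first: 39 × 14 = 546 days after January 19, 2013.
January has 31 days — 12 days to the end of January leaves 534.
From end of January to end of 2013 is 334 days (200 left).
January has 31 days (169 left).
February has 28 days (141 left).
March has 31 days (110 left).
April has 30 days (80 left).
May has 31 days (49 left).
June has 30 days (19 left).
19 days into July → July 19, 2014.

July 19, 2014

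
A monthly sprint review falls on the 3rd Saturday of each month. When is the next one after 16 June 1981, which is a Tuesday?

20 June 1981

June 1981 starts on a Monday; its first Saturday is the 6th, so the 3rd Saturday is the 20th — 20 June 1981.
20 June 1981 is after 16 June 1981, so that is the next one.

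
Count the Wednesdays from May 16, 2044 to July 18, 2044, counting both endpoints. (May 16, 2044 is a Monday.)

May 16, 2044 is a Monday; the first Wednesday on or after it is May 18, 2044 (2 days later).
From May 18, 2044 to July 18, 2044: 13 + 30 + 18 = 61 days (rest of May, June, July).
61 ÷ 7 = 8 full weeks with remainder 5, so 8 more Wednesdays after the first → 9.

9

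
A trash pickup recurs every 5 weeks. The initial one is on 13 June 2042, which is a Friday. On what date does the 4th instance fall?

The 4th occurrence is 3 intervals after the first: 3 × 35 = 105 days after 13 June 2042.
June has 30 days — 17 days to the end of June leaves 88.
July has 31 days (57 left).
August has 31 days (26 left).
26 days into September → 26 September 2042.

26 September 2042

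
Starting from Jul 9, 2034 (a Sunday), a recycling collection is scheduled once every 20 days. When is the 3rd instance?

Aug 18, 2034

The 3rd occurrence is 2 intervals after the first: 2 × 20 = 40 days after Jul 9, 2034.
Jul has 31 days — 22 days to the end of Jul leaves 18.
18 days into Aug → Aug 18, 2034.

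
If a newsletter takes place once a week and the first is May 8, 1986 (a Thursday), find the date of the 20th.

September 18, 1986

The 20th occurrence is 19 intervals after the first: 19 × 7 = 133 days after May 8, 1986.
May has 31 days — 23 days to the end of May leaves 110.
June has 30 days (80 left).
July has 31 days (49 left).
August has 31 days (18 left).
18 days into September → September 18, 1986.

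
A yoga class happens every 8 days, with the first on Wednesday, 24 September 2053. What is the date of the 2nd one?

2 October 2053

The 2nd occurrence is 1 interval after the first: 1 × 8 = 8 days after 24 September 2053.
September has 30 days — 6 days to the end of September leaves 2.
2 days into October → 2 October 2053.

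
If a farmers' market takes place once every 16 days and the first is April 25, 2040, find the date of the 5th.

The 5th occurrence is 4 intervals after the first: 4 × 16 = 64 days after April 25, 2040.
April has 30 days — 5 days to the end of April leaves 59.
May has 31 days (28 left).
28 days into June → June 28, 2040.

June 28, 2040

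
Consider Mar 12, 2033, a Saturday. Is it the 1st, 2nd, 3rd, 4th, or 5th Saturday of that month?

2nd

Day 12 falls in week ⌈12/7⌉ of the month.
Days 1–7 hold the 1st Saturday, 8–14 the 2nd, 15–21 the 3rd, 22–28 the 4th, 29–31 the 5th.
12 is in the range for the 2nd.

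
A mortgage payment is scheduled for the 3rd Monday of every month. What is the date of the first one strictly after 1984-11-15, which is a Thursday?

1984-11-19

November 1984 starts on a Thursday; its first Monday is the 5th, so the 3rd Monday is the 19th — 1984-11-19.
1984-11-19 is after 1984-11-15, so that is the next one.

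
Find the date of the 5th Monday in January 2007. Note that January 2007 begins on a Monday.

January 2007 begins on a Monday, so the first Monday is January 1.
The 5th Monday is 4 weeks later: 1 + 28 = 29.

2007-01-29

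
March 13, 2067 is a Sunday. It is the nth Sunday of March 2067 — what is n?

Day 13 falls in week ⌈13/7⌉ of the month.
Days 1–7 hold the 1st Sunday, 8–14 the 2nd, 15–21 the 3rd, 22–28 the 4th, 29–31 the 5th.
13 is in the range for the 2nd.

2nd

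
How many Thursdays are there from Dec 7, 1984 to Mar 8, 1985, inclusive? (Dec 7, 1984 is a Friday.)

13

Dec 7, 1984 is a Friday; the first Thursday on or after it is Dec 13, 1984 (6 days later).
From Dec 13, 1984 to Mar 8, 1985: 18 + 31 + 28 + 8 = 85 days (rest of Dec, Jan, Feb, Mar).
85 ÷ 7 = 12 full weeks with remainder 1, so 12 more Thursdays after the first → 13.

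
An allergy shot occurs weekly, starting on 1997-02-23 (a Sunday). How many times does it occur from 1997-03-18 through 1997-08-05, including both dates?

Occurrences land 7·i days after 1997-02-23 for i = 0, 1, 2, …
1997-03-18 is 23 days after the start; 23 ÷ 7 = 3 remainder 2; since the remainder is 2, round up to i = 4. First occurrence in the window: #5 on 1997-03-23 (4×7 = 28 days in).
1997-08-05 is 163 days after the start; 163 ÷ 7 = 23 remainder 2. Last occurrence in the window: #24 on 1997-08-03.
Occurrences #5 through #24: 20 in total.

20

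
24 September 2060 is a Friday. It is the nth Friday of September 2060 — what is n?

4th

Day 24 falls in week ⌈24/7⌉ of the month.
Days 1–7 hold the 1st Friday, 8–14 the 2nd, 15–21 the 3rd, 22–28 the 4th, 29–31 the 5th.
24 is in the range for the 4th.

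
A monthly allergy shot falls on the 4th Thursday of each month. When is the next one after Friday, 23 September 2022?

27 October 2022

September 2022 starts on a Thursday; its first Thursday is the 1st, so the 4th Thursday is the 22nd — 22 September 2022.
That is not after 23 September 2022, so look at October 2022.
October 2022 starts on a Saturday; its first Thursday is the 6th, so the 4th Thursday is the 27th — 27 October 2022.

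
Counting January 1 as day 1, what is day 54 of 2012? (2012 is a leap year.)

January has 31 days (54 − 31 = 23 remain).
23 into February → February 23.

23 February 2012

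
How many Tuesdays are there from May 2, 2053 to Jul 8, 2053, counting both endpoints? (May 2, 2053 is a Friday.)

10

May 2, 2053 is a Friday; the first Tuesday on or after it is May 6, 2053 (4 days later).
From May 6, 2053 to Jul 8, 2053: 25 + 30 + 8 = 63 days (rest of May, Jun, Jul).
63 ÷ 7 = 9 full weeks with remainder 0, so 9 more Tuesdays after the first → 10.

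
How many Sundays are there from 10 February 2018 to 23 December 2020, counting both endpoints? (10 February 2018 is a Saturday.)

10 February 2018 is a Saturday; the first Sunday on or after it is 11 February 2018 (1 day later).
From 11 February 2018 to 23 December 2020: 323 + 365 + 358 = 1046 days (rest of 2018, 2019, to 23 December 2020 in 2020).
1046 ÷ 7 = 149 full weeks with remainder 3, so 149 more Sundays after the first → 150.

150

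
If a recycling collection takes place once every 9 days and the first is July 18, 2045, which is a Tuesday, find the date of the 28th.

The 28th occurrence is 27 intervals after the first: 27 × 9 = 243 days after July 18, 2045.
July has 31 days — 13 days to the end of July leaves 230.
August has 31 days (199 left).
September has 30 days (169 left).
October has 31 days (138 left).
November has 30 days (108 left).
December has 31 days (77 left).
January has 31 days (46 left).
February has 28 days (18 left).
18 days into March → March 18, 2046.

March 18, 2046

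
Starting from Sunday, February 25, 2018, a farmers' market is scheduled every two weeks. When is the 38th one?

The 38th occurrence is 37 intervals after the first: 37 × 14 = 518 days after February 25, 2018.
February has 28 days — 3 days to the end of February leaves 515.
From end of February to end of 2018 is 306 days (209 left).
January has 31 days (178 left).
February has 28 days (150 left).
March has 31 days (119 left).
April has 30 days (89 left).
May has 31 days (58 left).
June has 30 days (28 left).
28 days into July → July 28, 2019.

July 28, 2019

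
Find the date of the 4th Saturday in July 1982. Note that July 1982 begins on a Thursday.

July 24, 1982

July 1982 begins on a Thursday, so the first Saturday is July 3 (2 days later).
The 4th Saturday is 3 weeks later: 3 + 21 = 24.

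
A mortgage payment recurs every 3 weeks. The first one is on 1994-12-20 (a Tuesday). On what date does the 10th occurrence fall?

1995-06-27

The 10th occurrence is 9 intervals after the first: 9 × 21 = 189 days after 1994-12-20.
December has 31 days — 11 days to the end of December leaves 178.
January has 31 days (147 left).
February has 28 days (119 left).
March has 31 days (88 left).
April has 30 days (58 left).
May has 31 days (27 left).
27 days into June → 1995-06-27.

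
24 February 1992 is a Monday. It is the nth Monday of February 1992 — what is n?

4th

Day 24 falls in week ⌈24/7⌉ of the month.
Days 1–7 hold the 1st Monday, 8–14 the 2nd, 15–21 the 3rd, 22–28 the 4th, 29–31 the 5th.
24 is in the range for the 4th.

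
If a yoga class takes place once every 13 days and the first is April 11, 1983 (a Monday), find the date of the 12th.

September 1, 1983

The 12th occurrence is 11 intervals after the first: 11 × 13 = 143 days after April 11, 1983.
April has 30 days — 19 days to the end of April leaves 124.
May has 31 days (93 left).
June has 30 days (63 left).
July has 31 days (32 left).
August has 31 days (1 left).
1 day into September → September 1, 1983.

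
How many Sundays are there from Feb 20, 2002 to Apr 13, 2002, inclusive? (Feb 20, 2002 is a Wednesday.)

7

Feb 20, 2002 is a Wednesday; the first Sunday on or after it is Feb 24, 2002 (4 days later).
From Feb 24, 2002 to Apr 13, 2002: 4 + 31 + 13 = 48 days (rest of Feb, Mar, Apr).
48 ÷ 7 = 6 full weeks with remainder 6, so 6 more Sundays after the first → 7.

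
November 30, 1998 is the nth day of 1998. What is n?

Days in months before November: 31 + 28 + 31 + 30 + 31 + 30 + 31 + 31 + 30 + 31 = 304.
Plus 30 days into November → day 334.

334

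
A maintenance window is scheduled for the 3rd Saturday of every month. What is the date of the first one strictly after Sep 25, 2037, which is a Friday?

Sep 2037 starts on a Tuesday; its first Saturday is the 5th, so the 3rd Saturday is the 19th — Sep 19, 2037.
That is not after Sep 25, 2037, so look at Oct 2037.
Oct 2037 starts on a Thursday; its first Saturday is the 3rd, so the 3rd Saturday is the 17th — Oct 17, 2037.

Oct 17, 2037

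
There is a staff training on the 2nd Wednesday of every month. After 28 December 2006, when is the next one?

10 January 2007

December 2006 starts on a Friday; its first Wednesday is the 6th, so the 2nd Wednesday is the 13th — 13 December 2006.
That is not after 28 December 2006, so look at January 2007.
January 2007 starts on a Monday; its first Wednesday is the 3rd, so the 2nd Wednesday is the 10th — 10 January 2007.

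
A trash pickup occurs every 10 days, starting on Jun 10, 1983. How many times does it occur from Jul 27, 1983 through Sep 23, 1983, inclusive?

6

Occurrences land 10·i days after Jun 10, 1983 for i = 0, 1, 2, …
Jul 27, 1983 is 47 days after the start; 47 ÷ 10 = 4 remainder 7; since the remainder is 7, round up to i = 5. First occurrence in the window: #6 on Jul 30, 1983 (5×10 = 50 days in).
Sep 23, 1983 is 105 days after the start; 105 ÷ 10 = 10 remainder 5. Last occurrence in the window: #11 on Sep 18, 1983.
Occurrences #6 through #11: 6 in total.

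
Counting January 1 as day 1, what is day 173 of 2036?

Jun 21, 2036

Jan has 31 days (173 − 31 = 142 remain).
Feb has 29 days (142 − 29 = 113 remain).
Mar has 31 days (113 − 31 = 82 remain).
Apr has 30 days (82 − 30 = 52 remain).
May has 31 days (52 − 31 = 21 remain).
21 into Jun → Jun 21.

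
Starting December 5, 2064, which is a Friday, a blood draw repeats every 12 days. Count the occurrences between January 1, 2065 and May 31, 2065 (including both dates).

12

Occurrences land 12·i days after December 5, 2064 for i = 0, 1, 2, …
January 1, 2065 is 27 days after the start; 27 ÷ 12 = 2 remainder 3; since the remainder is 3, round up to i = 3. First occurrence in the window: #4 on January 10, 2065 (3×12 = 36 days in).
May 31, 2065 is 177 days after the start; 177 ÷ 12 = 14 remainder 9. Last occurrence in the window: #15 on May 22, 2065.
Occurrences #4 through #15: 12 in total.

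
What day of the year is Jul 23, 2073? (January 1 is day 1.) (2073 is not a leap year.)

Days in months before Jul: 31 + 28 + 31 + 30 + 31 + 30 = 181.
Plus 23 days into Jul → day 204.

204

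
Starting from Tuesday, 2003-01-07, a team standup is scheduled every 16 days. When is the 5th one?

The 5th occurrence is 4 intervals after the first: 4 × 16 = 64 days after 2003-01-07.
January has 31 days — 24 days to the end of January leaves 40.
February has 28 days (12 left).
12 days into March → 2003-03-12.

2003-03-12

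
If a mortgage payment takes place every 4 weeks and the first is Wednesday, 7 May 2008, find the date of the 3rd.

2 July 2008

The 3rd occurrence is 2 intervals after the first: 2 × 28 = 56 days after 7 May 2008.
May has 31 days — 24 days to the end of May leaves 32.
June has 30 days (2 left).
2 days into July → 2 July 2008.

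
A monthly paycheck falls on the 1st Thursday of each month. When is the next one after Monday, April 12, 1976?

May 6, 1976

April 1976 starts on a Thursday, so its 1st Thursday is April 1, 1976.
That is not after April 12, 1976, so look at May 1976.
May 1976 starts on a Saturday, so its 1st Thursday is May 6, 1976 (5 days in).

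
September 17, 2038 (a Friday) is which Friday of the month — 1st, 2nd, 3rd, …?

Day 17 falls in week ⌈17/7⌉ of the month.
Days 1–7 hold the 1st Friday, 8–14 the 2nd, 15–21 the 3rd, 22–28 the 4th, 29–31 the 5th.
17 is in the range for the 3rd.

3rd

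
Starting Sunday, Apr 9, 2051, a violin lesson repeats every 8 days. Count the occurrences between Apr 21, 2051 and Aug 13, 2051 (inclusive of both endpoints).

14

Occurrences land 8·i days after Apr 9, 2051 for i = 0, 1, 2, …
Apr 21, 2051 is 12 days after the start; 12 ÷ 8 = 1 remainder 4; since the remainder is 4, round up to i = 2. First occurrence in the window: #3 on Apr 25, 2051 (2×8 = 16 days in).
Aug 13, 2051 is 126 days after the start; 126 ÷ 8 = 15 remainder 6. Last occurrence in the window: #16 on Aug 7, 2051.
Occurrences #3 through #16: 14 in total.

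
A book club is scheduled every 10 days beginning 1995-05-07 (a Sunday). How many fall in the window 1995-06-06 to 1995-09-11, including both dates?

Occurrences land 10·i days after 1995-05-07 for i = 0, 1, 2, …
1995-06-06 is 30 days after the start; 30 ÷ 10 = 3 remainder 0. First occurrence in the window: #4 on 1995-06-06 (3×10 = 30 days in).
1995-09-11 is 127 days after the start; 127 ÷ 10 = 12 remainder 7. Last occurrence in the window: #13 on 1995-09-04.
Occurrences #4 through #13: 10 in total.

10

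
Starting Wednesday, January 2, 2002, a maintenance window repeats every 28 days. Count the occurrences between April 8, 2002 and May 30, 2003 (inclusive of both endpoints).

15

Occurrences land 28·i days after January 2, 2002 for i = 0, 1, 2, …
April 8, 2002 is 96 days after the start; 96 ÷ 28 = 3 remainder 12; since the remainder is 12, round up to i = 4. First occurrence in the window: #5 on April 24, 2002 (4×28 = 112 days in).
May 30, 2003 is 513 days after the start; 513 ÷ 28 = 18 remainder 9. Last occurrence in the window: #19 on May 21, 2003.
Occurrences #5 through #19: 15 in total.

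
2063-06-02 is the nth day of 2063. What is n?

153

Days in months before June: 31 + 28 + 31 + 30 + 31 = 151.
Plus 2 days into June → day 153.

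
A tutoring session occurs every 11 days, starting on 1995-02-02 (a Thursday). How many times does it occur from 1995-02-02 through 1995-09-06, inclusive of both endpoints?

20

Occurrences land 11·i days after 1995-02-02 for i = 0, 1, 2, …
The window opens on the start date, so the first occurrence inside is #1 on 1995-02-02.
1995-09-06 is 216 days after the start; 216 ÷ 11 = 19 remainder 7. Last occurrence in the window: #20 on 1995-08-30.
Occurrences #1 through #20: 20 in total.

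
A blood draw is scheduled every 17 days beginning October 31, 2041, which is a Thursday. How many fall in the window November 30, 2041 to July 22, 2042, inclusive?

Occurrences land 17·i days after October 31, 2041 for i = 0, 1, 2, …
November 30, 2041 is 30 days after the start; 30 ÷ 17 = 1 remainder 13; since the remainder is 13, round up to i = 2. First occurrence in the window: #3 on December 4, 2041 (2×17 = 34 days in).
July 22, 2042 is 264 days after the start; 264 ÷ 17 = 15 remainder 9. Last occurrence in the window: #16 on July 13, 2042.
Occurrences #3 through #16: 14 in total.

14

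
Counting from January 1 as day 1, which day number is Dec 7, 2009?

Days in months before Dec: 31 + 28 + 31 + 30 + 31 + 30 + 31 + 31 + 30 + 31 + 30 = 334.
Plus 7 days into Dec → day 341.

341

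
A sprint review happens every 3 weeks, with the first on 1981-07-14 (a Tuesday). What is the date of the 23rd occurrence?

The 23rd occurrence is 22 intervals after the first: 22 × 21 = 462 days after 1981-07-14.
July has 31 days — 17 days to the end of July leaves 445.
From end of July to end of 1981 is 153 days (292 left).
January has 31 days (261 left).
February has 28 days (233 left).
March has 31 days (202 left).
April has 30 days (172 left).
May has 31 days (141 left).
June has 30 days (111 left).
July has 31 days (80 left).
August has 31 days (49 left).
September has 30 days (19 left).
19 days into October → 1982-10-19.

1982-10-19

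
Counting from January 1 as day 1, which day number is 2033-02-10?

Days in months before February: 31 = 31.
Plus 10 days into February → day 41.

41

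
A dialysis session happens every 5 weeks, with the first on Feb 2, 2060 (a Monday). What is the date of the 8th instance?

Oct 4, 2060

The 8th occurrence is 7 intervals after the first: 7 × 35 = 245 days after Feb 2, 2060.
Feb has 29 days — 27 days to the end of Feb leaves 218.
Mar has 31 days (187 left).
Apr has 30 days (157 left).
May has 31 days (126 left).
Jun has 30 days (96 left).
Jul has 31 days (65 left).
Aug has 31 days (34 left).
Sep has 30 days (4 left).
4 days into Oct → Oct 4, 2060.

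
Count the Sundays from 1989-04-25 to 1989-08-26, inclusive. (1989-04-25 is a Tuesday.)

17

1989-04-25 is a Tuesday; the first Sunday on or after it is 1989-04-30 (5 days later).
From 1989-04-30 to 1989-08-26: 0 + 31 + 30 + 31 + 26 = 118 days (rest of April, May, June, July, August).
118 ÷ 7 = 16 full weeks with remainder 6, so 16 more Sundays after the first → 17.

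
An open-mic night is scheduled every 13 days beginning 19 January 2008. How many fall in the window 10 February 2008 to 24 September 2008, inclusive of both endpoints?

18

Occurrences land 13·i days after 19 January 2008 for i = 0, 1, 2, …
10 February 2008 is 22 days after the start; 22 ÷ 13 = 1 remainder 9; since the remainder is 9, round up to i = 2. First occurrence in the window: #3 on 14 February 2008 (2×13 = 26 days in).
24 September 2008 is 249 days after the start; 249 ÷ 13 = 19 remainder 2. Last occurrence in the window: #20 on 22 September 2008.
Occurrences #3 through #20: 18 in total.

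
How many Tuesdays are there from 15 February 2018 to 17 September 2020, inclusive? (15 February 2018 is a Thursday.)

15 February 2018 is a Thursday; the first Tuesday on or after it is 20 February 2018 (5 days later).
From 20 February 2018 to 17 September 2020: 314 + 365 + 261 = 940 days (rest of 2018, 2019, to 17 September 2020 in 2020).
940 ÷ 7 = 134 full weeks with remainder 2, so 134 more Tuesdays after the first → 135.

135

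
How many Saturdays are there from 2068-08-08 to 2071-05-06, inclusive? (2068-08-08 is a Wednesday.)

143

2068-08-08 is a Wednesday; the first Saturday on or after it is 2068-08-11 (3 days later).
From 2068-08-11 to 2071-05-06: 142 + 365 + 365 + 126 = 998 days (rest of 2068, 2069, 2070, to 2071-05-06 in 2071).
998 ÷ 7 = 142 full weeks with remainder 4, so 142 more Saturdays after the first → 143.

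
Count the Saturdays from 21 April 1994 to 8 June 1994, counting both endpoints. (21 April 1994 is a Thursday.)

21 April 1994 is a Thursday; the first Saturday on or after it is 23 April 1994 (2 days later).
From 23 April 1994 to 8 June 1994: 7 + 31 + 8 = 46 days (rest of April, May, June).
46 ÷ 7 = 6 full weeks with remainder 4, so 6 more Saturdays after the first → 7.

7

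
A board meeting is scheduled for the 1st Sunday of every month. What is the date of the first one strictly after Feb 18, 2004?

Mar 7, 2004

Feb 2004 starts on a Sunday, so its 1st Sunday is Feb 1, 2004.
That is not after Feb 18, 2004, so look at Mar 2004.
Mar 2004 starts on a Monday, so its 1st Sunday is Mar 7, 2004 (6 days in).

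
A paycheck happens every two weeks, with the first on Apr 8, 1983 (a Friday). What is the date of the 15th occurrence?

Oct 21, 1983

The 15th occurrence is 14 intervals after the first: 14 × 14 = 196 days after Apr 8, 1983.
Apr has 30 days — 22 days to the end of Apr leaves 174.
May has 31 days (143 left).
Jun has 30 days (113 left).
Jul has 31 days (82 left).
Aug has 31 days (51 left).
Sep has 30 days (21 left).
21 days into Oct → Oct 21, 1983.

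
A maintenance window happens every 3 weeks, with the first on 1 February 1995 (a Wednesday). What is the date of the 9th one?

The 9th occurrence is 8 intervals after the first: 8 × 21 = 168 days after 1 February 1995.
February has 28 days — 27 days to the end of February leaves 141.
March has 31 days (110 left).
April has 30 days (80 left).
May has 31 days (49 left).
June has 30 days (19 left).
19 days into July → 19 July 1995.

19 July 1995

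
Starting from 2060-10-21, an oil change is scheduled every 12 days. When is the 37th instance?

2061-12-27

The 37th occurrence is 36 intervals after the first: 36 × 12 = 432 days after 2060-10-21.
October has 31 days — 10 days to the end of October leaves 422.
From end of October to end of 2060 is 61 days (361 left).
January has 31 days (330 left).
February has 28 days (302 left).
March has 31 days (271 left).
April has 30 days (241 left).
May has 31 days (210 left).
June has 30 days (180 left).
July has 31 days (149 left).
August has 31 days (118 left).
September has 30 days (88 left).
October has 31 days (57 left).
November has 30 days (27 left).
27 days into December → 2061-12-27.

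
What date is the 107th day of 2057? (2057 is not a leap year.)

Apr 17, 2057

Jan has 31 days (107 − 31 = 76 remain).
Feb has 28 days (76 − 28 = 48 remain).
Mar has 31 days (48 − 31 = 17 remain).
17 into Apr → Apr 17.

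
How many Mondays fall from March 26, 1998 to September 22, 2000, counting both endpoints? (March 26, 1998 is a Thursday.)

130

March 26, 1998 is a Thursday; the first Monday on or after it is March 30, 1998 (4 days later).
From March 30, 1998 to September 22, 2000: 276 + 365 + 266 = 907 days (rest of 1998, 1999, to September 22, 2000 in 2000).
907 ÷ 7 = 129 full weeks with remainder 4, so 129 more Mondays after the first → 130.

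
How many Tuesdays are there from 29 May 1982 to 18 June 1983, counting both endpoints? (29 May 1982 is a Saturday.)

55

29 May 1982 is a Saturday; the first Tuesday on or after it is 1 June 1982 (3 days later).
From 1 June 1982 to 18 June 1983: 213 + 169 = 382 days (rest of 1982, to 18 June 1983 in 1983).
382 ÷ 7 = 54 full weeks with remainder 4, so 54 more Tuesdays after the first → 55.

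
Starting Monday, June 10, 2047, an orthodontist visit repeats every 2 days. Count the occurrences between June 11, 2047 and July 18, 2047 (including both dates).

19

Occurrences land 2·i days after June 10, 2047 for i = 0, 1, 2, …
June 11, 2047 is 1 day after the start; 1 ÷ 2 = 0 remainder 1; since the remainder is 1, round up to i = 1. First occurrence in the window: #2 on June 12, 2047 (1×2 = 2 days in).
July 18, 2047 is 38 days after the start; 38 ÷ 2 = 19 remainder 0. Last occurrence in the window: #20 on July 18, 2047.
Occurrences #2 through #20: 19 in total.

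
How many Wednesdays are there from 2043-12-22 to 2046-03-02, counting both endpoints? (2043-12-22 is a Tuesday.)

2043-12-22 is a Tuesday; the first Wednesday on or after it is 2043-12-23 (1 day later).
From 2043-12-23 to 2046-03-02: 8 + 366 + 365 + 61 = 800 days (rest of 2043, 2044, 2045, to 2046-03-02 in 2046).
800 ÷ 7 = 114 full weeks with remainder 2, so 114 more Wednesdays after the first → 115.

115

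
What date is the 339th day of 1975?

Jan has 31 days (339 − 31 = 308 remain).
Feb has 28 days (308 − 28 = 280 remain).
Mar has 31 days (280 − 31 = 249 remain).
Apr has 30 days (249 − 30 = 219 remain).
May has 31 days (219 − 31 = 188 remain).
Jun has 30 days (188 − 30 = 158 remain).
Jul has 31 days (158 − 31 = 127 remain).
Aug has 31 days (127 − 31 = 96 remain).
Sep has 30 days (96 − 30 = 66 remain).
Oct has 31 days (66 − 31 = 35 remain).
Nov has 30 days (35 − 30 = 5 remain).
5 into Dec → Dec 5.

Dec 5, 1975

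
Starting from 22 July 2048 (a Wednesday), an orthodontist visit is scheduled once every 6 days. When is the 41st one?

19 March 2049

The 41st occurrence is 40 intervals after the first: 40 × 6 = 240 days after 22 July 2048.
July has 31 days — 9 days to the end of July leaves 231.
August has 31 days (200 left).
September has 30 days (170 left).
October has 31 days (139 left).
November has 30 days (109 left).
December has 31 days (78 left).
January has 31 days (47 left).
February has 28 days (19 left).
19 days into March → 19 March 2049.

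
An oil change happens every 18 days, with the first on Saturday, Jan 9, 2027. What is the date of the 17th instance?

Oct 24, 2027

The 17th occurrence is 16 intervals after the first: 16 × 18 = 288 days after Jan 9, 2027.
Jan has 31 days — 22 days to the end of Jan leaves 266.
Feb has 28 days (238 left).
Mar has 31 days (207 left).
Apr has 30 days (177 left).
May has 31 days (146 left).
Jun has 30 days (116 left).
Jul has 31 days (85 left).
Aug has 31 days (54 left).
Sep has 30 days (24 left).
24 days into Oct → Oct 24, 2027.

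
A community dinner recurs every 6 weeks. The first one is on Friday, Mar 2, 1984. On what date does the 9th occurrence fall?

Feb 1, 1985

The 9th occurrence is 8 intervals after the first: 8 × 42 = 336 days after Mar 2, 1984.
Mar has 31 days — 29 days to the end of Mar leaves 307.
Apr has 30 days (277 left).
May has 31 days (246 left).
Jun has 30 days (216 left).
Jul has 31 days (185 left).
Aug has 31 days (154 left).
Sep has 30 days (124 left).
Oct has 31 days (93 left).
Nov has 30 days (63 left).
Dec has 31 days (32 left).
Jan has 31 days (1 left).
1 day into Feb → Feb 1, 1985.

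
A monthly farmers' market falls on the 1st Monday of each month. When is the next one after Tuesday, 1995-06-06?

June 1995 starts on a Thursday, so its 1st Monday is 1995-06-05 (4 days in).
That is not after 1995-06-06, so look at July 1995.
July 1995 starts on a Saturday, so its 1st Monday is 1995-07-03 (2 days in).

1995-07-03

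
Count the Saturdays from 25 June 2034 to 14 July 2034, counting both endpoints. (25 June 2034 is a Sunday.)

25 June 2034 is a Sunday; the first Saturday on or after it is 1 July 2034 (6 days later).
From 1 July 2034 to 14 July 2034 is 14 − 1 = 13 days.
13 ÷ 7 = 1 full weeks with remainder 6, so 1 more Saturdays after the first → 2.

2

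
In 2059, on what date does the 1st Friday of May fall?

May 2059 begins on a Thursday, so the first Friday is May 2 (1 day later).

2 May 2059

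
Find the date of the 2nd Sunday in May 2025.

May 2025 begins on a Thursday, so the first Sunday is May 4 (3 days later).
The 2nd Sunday is 1 weeks later: 4 + 7 = 11.

May 11, 2025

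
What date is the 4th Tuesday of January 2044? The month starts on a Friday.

January 2044 begins on a Friday, so the first Tuesday is January 5 (4 days later).
The 4th Tuesday is 3 weeks later: 5 + 21 = 26.

January 26, 2044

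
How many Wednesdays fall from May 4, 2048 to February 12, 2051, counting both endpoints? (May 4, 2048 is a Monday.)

145

May 4, 2048 is a Monday; the first Wednesday on or after it is May 6, 2048 (2 days later).
From May 6, 2048 to February 12, 2051: 239 + 365 + 365 + 43 = 1012 days (rest of 2048, 2049, 2050, to February 12, 2051 in 2051).
1012 ÷ 7 = 144 full weeks with remainder 4, so 144 more Wednesdays after the first → 145.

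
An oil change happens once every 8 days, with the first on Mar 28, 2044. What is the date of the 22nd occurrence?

The 22nd occurrence is 21 intervals after the first: 21 × 8 = 168 days after Mar 28, 2044.
Mar has 31 days — 3 days to the end of Mar leaves 165.
Apr has 30 days (135 left).
May has 31 days (104 left).
Jun has 30 days (74 left).
Jul has 31 days (43 left).
Aug has 31 days (12 left).
12 days into Sep → Sep 12, 2044.

Sep 12, 2044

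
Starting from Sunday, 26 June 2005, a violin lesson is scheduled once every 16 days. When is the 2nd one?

The 2nd occurrence is 1 interval after the first: 1 × 16 = 16 days after 26 June 2005.
June has 30 days — 4 days to the end of June leaves 12.
12 days into July → 12 July 2005.

12 July 2005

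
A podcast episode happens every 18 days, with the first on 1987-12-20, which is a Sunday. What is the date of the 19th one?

The 19th occurrence is 18 intervals after the first: 18 × 18 = 324 days after 1987-12-20.
December has 31 days — 11 days to the end of December leaves 313.
January has 31 days (282 left).
February has 29 days (253 left).
March has 31 days (222 left).
April has 30 days (192 left).
May has 31 days (161 left).
June has 30 days (131 left).
July has 31 days (100 left).
August has 31 days (69 left).
September has 30 days (39 left).
October has 31 days (8 left).
8 days into November → 1988-11-08.

1988-11-08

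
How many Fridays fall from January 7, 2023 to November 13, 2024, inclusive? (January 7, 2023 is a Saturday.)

January 7, 2023 is a Saturday; the first Friday on or after it is January 13, 2023 (6 days later).
From January 13, 2023 to November 13, 2024: 352 + 318 = 670 days (rest of 2023, to November 13, 2024 in 2024).
670 ÷ 7 = 95 full weeks with remainder 5, so 95 more Fridays after the first → 96.

96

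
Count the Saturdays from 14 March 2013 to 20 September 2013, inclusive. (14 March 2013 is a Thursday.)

27

14 March 2013 is a Thursday; the first Saturday on or after it is 16 March 2013 (2 days later).
From 16 March 2013 to 20 September 2013: 15 + 30 + 31 + 30 + 31 + 31 + 20 = 188 days (rest of March, April, May, June, July, August, September).
188 ÷ 7 = 26 full weeks with remainder 6, so 26 more Saturdays after the first → 27.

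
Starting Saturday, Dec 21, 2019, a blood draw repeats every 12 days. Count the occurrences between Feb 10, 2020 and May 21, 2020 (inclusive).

8

Occurrences land 12·i days after Dec 21, 2019 for i = 0, 1, 2, …
Feb 10, 2020 is 51 days after the start; 51 ÷ 12 = 4 remainder 3; since the remainder is 3, round up to i = 5. First occurrence in the window: #6 on Feb 19, 2020 (5×12 = 60 days in).
May 21, 2020 is 152 days after the start; 152 ÷ 12 = 12 remainder 8. Last occurrence in the window: #13 on May 13, 2020.
Occurrences #6 through #13: 8 in total.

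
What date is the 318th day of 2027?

November 14, 2027

January has 31 days (318 − 31 = 287 remain).
February has 28 days (287 − 28 = 259 remain).
March has 31 days (259 − 31 = 228 remain).
April has 30 days (228 − 30 = 198 remain).
May has 31 days (198 − 31 = 167 remain).
June has 30 days (167 − 30 = 137 remain).
July has 31 days (137 − 31 = 106 remain).
August has 31 days (106 − 31 = 75 remain).
September has 30 days (75 − 30 = 45 remain).
October has 31 days (45 − 31 = 14 remain).
14 into November → November 14.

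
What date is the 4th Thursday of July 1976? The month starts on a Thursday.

July 1976 begins on a Thursday, so the first Thursday is July 1.
The 4th Thursday is 3 weeks later: 1 + 21 = 22.

22 July 1976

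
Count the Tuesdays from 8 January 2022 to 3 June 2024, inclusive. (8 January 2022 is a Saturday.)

8 January 2022 is a Saturday; the first Tuesday on or after it is 11 January 2022 (3 days later).
From 11 January 2022 to 3 June 2024: 354 + 365 + 155 = 874 days (rest of 2022, 2023, to 3 June 2024 in 2024).
874 ÷ 7 = 124 full weeks with remainder 6, so 124 more Tuesdays after the first → 125.

125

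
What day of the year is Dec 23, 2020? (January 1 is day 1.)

358

Days in months before Dec: 31 + 29 + 31 + 30 + 31 + 30 + 31 + 31 + 30 + 31 + 30 = 335.
Plus 23 days into Dec → day 358.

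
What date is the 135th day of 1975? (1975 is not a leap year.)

January has 31 days (135 − 31 = 104 remain).
February has 28 days (104 − 28 = 76 remain).
March has 31 days (76 − 31 = 45 remain).
April has 30 days (45 − 30 = 15 remain).
15 into May → May 15.

May 15, 1975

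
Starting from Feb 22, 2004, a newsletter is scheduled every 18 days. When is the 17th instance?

The 17th occurrence is 16 intervals after the first: 16 × 18 = 288 days after Feb 22, 2004.
Feb has 29 days — 7 days to the end of Feb leaves 281.
Mar has 31 days (250 left).
Apr has 30 days (220 left).
May has 31 days (189 left).
Jun has 30 days (159 left).
Jul has 31 days (128 left).
Aug has 31 days (97 left).
Sep has 30 days (67 left).
Oct has 31 days (36 left).
Nov has 30 days (6 left).
6 days into Dec → Dec 6, 2004.

Dec 6, 2004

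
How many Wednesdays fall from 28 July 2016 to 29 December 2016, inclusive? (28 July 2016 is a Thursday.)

28 July 2016 is a Thursday; the first Wednesday on or after it is 3 August 2016 (6 days later).
From 3 August 2016 to 29 December 2016: 28 + 30 + 31 + 30 + 29 = 148 days (rest of August, September, October, November, December).
148 ÷ 7 = 21 full weeks with remainder 1, so 21 more Wednesdays after the first → 22.

22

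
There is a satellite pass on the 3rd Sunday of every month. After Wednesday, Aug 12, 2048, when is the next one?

Aug 2048 starts on a Saturday; its first Sunday is the 2nd, so the 3rd Sunday is the 16th — Aug 16, 2048.
Aug 16, 2048 is after Aug 12, 2048, so that is the next one.

Aug 16, 2048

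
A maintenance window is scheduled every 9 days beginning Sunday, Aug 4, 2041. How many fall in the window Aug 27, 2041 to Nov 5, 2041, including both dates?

Occurrences land 9·i days after Aug 4, 2041 for i = 0, 1, 2, …
Aug 27, 2041 is 23 days after the start; 23 ÷ 9 = 2 remainder 5; since the remainder is 5, round up to i = 3. First occurrence in the window: #4 on Aug 31, 2041 (3×9 = 27 days in).
Nov 5, 2041 is 93 days after the start; 93 ÷ 9 = 10 remainder 3. Last occurrence in the window: #11 on Nov 2, 2041.
Occurrences #4 through #11: 8 in total.

8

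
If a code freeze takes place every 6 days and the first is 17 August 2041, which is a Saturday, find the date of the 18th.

The 18th occurrence is 17 intervals after the first: 17 × 6 = 102 days after 17 August 2041.
August has 31 days — 14 days to the end of August leaves 88.
September has 30 days (58 left).
October has 31 days (27 left).
27 days into November → 27 November 2041.

27 November 2041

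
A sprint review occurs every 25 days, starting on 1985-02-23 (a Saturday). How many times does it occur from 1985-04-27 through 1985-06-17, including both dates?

Occurrences land 25·i days after 1985-02-23 for i = 0, 1, 2, …
1985-04-27 is 63 days after the start; 63 ÷ 25 = 2 remainder 13; since the remainder is 13, round up to i = 3. First occurrence in the window: #4 on 1985-05-09 (3×25 = 75 days in).
1985-06-17 is 114 days after the start; 114 ÷ 25 = 4 remainder 14. Last occurrence in the window: #5 on 1985-06-03.
Occurrences #4 through #5: 2 in total.

2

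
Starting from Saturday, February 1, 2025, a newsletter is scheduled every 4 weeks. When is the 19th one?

The 19th occurrence is 18 intervals after the first: 18 × 28 = 504 days after February 1, 2025.
February has 28 days — 27 days to the end of February leaves 477.
From end of February to end of 2025 is 306 days (171 left).
January has 31 days (140 left).
February has 28 days (112 left).
March has 31 days (81 left).
April has 30 days (51 left).
May has 31 days (20 left).
20 days into June → June 20, 2026.

June 20, 2026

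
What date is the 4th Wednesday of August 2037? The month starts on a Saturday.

2037-08-26

August 2037 begins on a Saturday, so the first Wednesday is August 5 (4 days later).
The 4th Wednesday is 3 weeks later: 5 + 21 = 26.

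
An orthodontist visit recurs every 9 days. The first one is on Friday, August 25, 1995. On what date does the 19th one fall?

The 19th occurrence is 18 intervals after the first: 18 × 9 = 162 days after August 25, 1995.
August has 31 days — 6 days to the end of August leaves 156.
September has 30 days (126 left).
October has 31 days (95 left).
November has 30 days (65 left).
December has 31 days (34 left).
January has 31 days (3 left).
3 days into February → February 3, 1996.

February 3, 1996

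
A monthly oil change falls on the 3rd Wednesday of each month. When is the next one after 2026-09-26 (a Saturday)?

2026-10-21

September 2026 starts on a Tuesday; its first Wednesday is the 2nd, so the 3rd Wednesday is the 16th — 2026-09-16.
That is not after 2026-09-26, so look at October 2026.
October 2026 starts on a Thursday; its first Wednesday is the 7th, so the 3rd Wednesday is the 21st — 2026-10-21.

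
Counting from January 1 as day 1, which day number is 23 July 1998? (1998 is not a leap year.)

204

Days in months before July: 31 + 28 + 31 + 30 + 31 + 30 = 181.
Plus 23 days into July → day 204.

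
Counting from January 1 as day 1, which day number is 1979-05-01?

Days in months before May: 31 + 28 + 31 + 30 = 120.
Plus 1 day into May → day 121.

121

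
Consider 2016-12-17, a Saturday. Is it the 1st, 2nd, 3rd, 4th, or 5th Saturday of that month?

3rd

Day 17 falls in week ⌈17/7⌉ of the month.
Days 1–7 hold the 1st Saturday, 8–14 the 2nd, 15–21 the 3rd, 22–28 the 4th, 29–31 the 5th.
17 is in the range for the 3rd.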